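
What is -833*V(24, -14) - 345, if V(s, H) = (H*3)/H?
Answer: -2844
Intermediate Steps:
V(s, H) = 3 (V(s, H) = (3*H)/H = 3)
-833*V(24, -14) - 345 = -833*3 - 345 = -2499 - 345 = -2844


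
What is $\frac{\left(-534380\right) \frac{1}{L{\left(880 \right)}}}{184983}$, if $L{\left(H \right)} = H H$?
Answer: $- \frac{2429}{651140160} \approx -3.7304 \cdot 10^{-6}$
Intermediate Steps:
$L{\left(H \right)} = H^{2}$
$\frac{\left(-534380\right) \frac{1}{L{\left(880 \right)}}}{184983} = \frac{\left(-534380\right) \frac{1}{880^{2}}}{184983} = - \frac{534380}{774400} \cdot \frac{1}{184983} = \left(-534380\right) \frac{1}{774400} \cdot \frac{1}{184983} = \left(- \frac{2429}{3520}\right) \frac{1}{184983} = - \frac{2429}{651140160}$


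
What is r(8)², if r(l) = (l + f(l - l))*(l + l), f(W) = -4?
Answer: 4096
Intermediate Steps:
r(l) = 2*l*(-4 + l) (r(l) = (l - 4)*(l + l) = (-4 + l)*(2*l) = 2*l*(-4 + l))
r(8)² = (2*8*(-4 + 8))² = (2*8*4)² = 64² = 4096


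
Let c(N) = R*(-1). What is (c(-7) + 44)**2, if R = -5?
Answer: 2401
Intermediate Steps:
c(N) = 5 (c(N) = -5*(-1) = 5)
(c(-7) + 44)**2 = (5 + 44)**2 = 49**2 = 2401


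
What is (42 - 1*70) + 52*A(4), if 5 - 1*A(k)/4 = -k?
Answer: 1844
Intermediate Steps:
A(k) = 20 + 4*k (A(k) = 20 - (-4)*k = 20 + 4*k)
(42 - 1*70) + 52*A(4) = (42 - 1*70) + 52*(20 + 4*4) = (42 - 70) + 52*(20 + 16) = -28 + 52*36 = -28 + 1872 = 1844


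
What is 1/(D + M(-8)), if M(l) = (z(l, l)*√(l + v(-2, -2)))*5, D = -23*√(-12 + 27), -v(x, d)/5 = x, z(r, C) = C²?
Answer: -1/(-320*√2 + 23*√15) ≈ 0.0027513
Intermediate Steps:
v(x, d) = -5*x
D = -23*√15 ≈ -89.079
M(l) = 5*l²*√(10 + l) (M(l) = (l²*√(l - 5*(-2)))*5 = (l²*√(l + 10))*5 = (l²*√(10 + l))*5 = 5*l²*√(10 + l))
1/(D + M(-8)) = 1/(-23*√15 + 5*(-8)²*√(10 - 8)) = 1/(-23*√15 + 5*64*√2) = 1/(-23*√15 + 320*√2)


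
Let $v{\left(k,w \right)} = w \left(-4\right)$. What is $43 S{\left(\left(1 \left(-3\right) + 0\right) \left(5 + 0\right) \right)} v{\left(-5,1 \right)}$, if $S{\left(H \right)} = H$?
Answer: $2580$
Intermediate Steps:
$v{\left(k,w \right)} = - 4 w$
$43 S{\left(\left(1 \left(-3\right) + 0\right) \left(5 + 0\right) \right)} v{\left(-5,1 \right)} = 43 \left(1 \left(-3\right) + 0\right) \left(5 + 0\right) \left(\left(-4\right) 1\right) = 43 \left(-3 + 0\right) 5 \left(-4\right) = 43 \left(\left(-3\right) 5\right) \left(-4\right) = 43 \left(-15\right) \left(-4\right) = \left(-645\right) \left(-4\right) = 2580$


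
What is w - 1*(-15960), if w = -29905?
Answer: -13945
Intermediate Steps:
w - 1*(-15960) = -29905 - 1*(-15960) = -29905 + 15960 = -13945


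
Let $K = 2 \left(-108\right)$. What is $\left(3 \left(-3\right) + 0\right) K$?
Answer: $1944$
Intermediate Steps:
$K = -216$
$\left(3 \left(-3\right) + 0\right) K = \left(3 \left(-3\right) + 0\right) \left(-216\right) = \left(-9 + 0\right) \left(-216\right) = \left(-9\right) \left(-216\right) = 1944$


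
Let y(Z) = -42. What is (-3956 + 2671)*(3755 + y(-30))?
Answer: -4771205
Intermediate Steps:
(-3956 + 2671)*(3755 + y(-30)) = (-3956 + 2671)*(3755 - 42) = -1285*3713 = -4771205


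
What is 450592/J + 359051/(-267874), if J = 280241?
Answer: 20081070117/75069277634 ≈ 0.26750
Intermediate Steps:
450592/J + 359051/(-267874) = 450592/280241 + 359051/(-267874) = 450592*(1/280241) + 359051*(-1/267874) = 450592/280241 - 359051/267874 = 20081070117/75069277634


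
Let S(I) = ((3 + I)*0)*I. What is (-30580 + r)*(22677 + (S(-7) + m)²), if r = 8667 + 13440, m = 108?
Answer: -290971293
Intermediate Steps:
r = 22107
S(I) = 0 (S(I) = 0*I = 0)
(-30580 + r)*(22677 + (S(-7) + m)²) = (-30580 + 22107)*(22677 + (0 + 108)²) = -8473*(22677 + 108²) = -8473*(22677 + 11664) = -8473*34341 = -290971293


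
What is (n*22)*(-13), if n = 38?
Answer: -10868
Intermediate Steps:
(n*22)*(-13) = (38*22)*(-13) = 836*(-13) = -10868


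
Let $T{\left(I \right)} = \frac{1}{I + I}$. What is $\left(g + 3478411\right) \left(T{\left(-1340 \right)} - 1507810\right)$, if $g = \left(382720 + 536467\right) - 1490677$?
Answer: $- \frac{11746666604973721}{2680} \approx -4.3831 \cdot 10^{12}$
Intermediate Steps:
$g = -571490$ ($g = 919187 - 1490677 = -571490$)
$T{\left(I \right)} = \frac{1}{2 I}$
$\left(g + 3478411\right) \left(T{\left(-1340 \right)} - 1507810\right) = \left(-571490 + 3478411\right) \left(\frac{1}{2 \left(-1340\right)} - 1507810\right) = 2906921 \left(\frac{1}{2} \left(- \frac{1}{1340}\right) - 1507810\right) = 2906921 \left(- \frac{1}{2680} - 1507810\right) = 2906921 \left(- \frac{4040930801}{2680}\right) = - \frac{11746666604973721}{2680}$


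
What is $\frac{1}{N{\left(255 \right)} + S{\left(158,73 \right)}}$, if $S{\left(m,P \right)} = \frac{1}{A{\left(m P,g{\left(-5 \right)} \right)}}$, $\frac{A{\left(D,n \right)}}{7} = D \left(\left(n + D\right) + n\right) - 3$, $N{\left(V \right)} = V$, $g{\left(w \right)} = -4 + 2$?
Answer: $\frac{930909119}{237381825346} \approx 0.0039216$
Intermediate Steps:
$g{\left(w \right)} = -2$
$A{\left(D,n \right)} = -21 + 7 D \left(D + 2 n\right)$ ($A{\left(D,n \right)} = 7 \left(D \left(\left(n + D\right) + n\right) - 3\right) = 7 \left(D \left(\left(D + n\right) + n\right) - 3\right) = 7 \left(D \left(D + 2 n\right) - 3\right) = 7 \left(-3 + D \left(D + 2 n\right)\right) = -21 + 7 D \left(D + 2 n\right)$)
$S{\left(m,P \right)} = \frac{1}{-21 - 28 P m + 7 P^{2} m^{2}}$ ($S{\left(m,P \right)} = \frac{1}{-21 + 7 \left(m P\right)^{2} + 14 m P \left(-2\right)} = \frac{1}{-21 + 7 \left(P m\right)^{2} + 14 P m \left(-2\right)} = \frac{1}{-21 + 7 P^{2} m^{2} - 28 P m} = \frac{1}{-21 - 28 P m + 7 P^{2} m^{2}}$)
$\frac{1}{N{\left(255 \right)} + S{\left(158,73 \right)}} = \frac{1}{255 + \frac{1}{7 \left(-3 + 73^{2} \cdot 158^{2} - 292 \cdot 158\right)}} = \frac{1}{255 + \frac{1}{7 \left(-3 + 5329 \cdot 24964 - 46136\right)}} = \frac{1}{255 + \frac{1}{7 \left(-3 + 133033156 - 46136\right)}} = \frac{1}{255 + \frac{1}{7 \cdot 132987017}} = \frac{1}{255 + \frac{1}{7} \cdot \frac{1}{132987017}} = \frac{1}{255 + \frac{1}{930909119}} = \frac{1}{\frac{237381825346}{930909119}} = \frac{930909119}{237381825346}$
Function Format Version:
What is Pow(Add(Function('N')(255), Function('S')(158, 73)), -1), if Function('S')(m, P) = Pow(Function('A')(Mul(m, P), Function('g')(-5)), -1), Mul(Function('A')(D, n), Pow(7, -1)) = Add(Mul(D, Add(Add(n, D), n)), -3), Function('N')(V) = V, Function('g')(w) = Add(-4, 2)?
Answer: Rational(930909119, 237381825346) ≈ 0.0039216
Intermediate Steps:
Function('g')(w) = -2
Function('A')(D, n) = Add(-21, Mul(7, D, Add(D, Mul(2, n)))) (Function('A')(D, n) = Mul(7, Add(Mul(D, Add(Add(n, D), n)), -3)) = Mul(7, Add(Mul(D, Add(Add(D, n), n)), -3)) = Mul(7, Add(Mul(D, Add(D, Mul(2, n))), -3)) = Mul(7, Add(-3, Mul(D, Add(D, Mul(2, n))))) = Add(-21, Mul(7, D, Add(D, Mul(2, n)))))
Function('S')(m, P) = Pow(Add(-21, Mul(-28, P, m), Mul(7, Pow(P, 2), Pow(m, 2))), -1) (Function('S')(m, P) = Pow(Add(-21, Mul(7, Pow(Mul(m, P), 2)), Mul(14, Mul(m, P), -2)), -1) = Pow(Add(-21, Mul(7, Pow(Mul(P, m), 2)), Mul(14, Mul(P, m), -2)), -1) = Pow(Add(-21, Mul(7, Mul(Pow(P, 2), Pow(m, 2))), Mul(-28, P, m)), -1) = Pow(Add(-21, Mul(7, Pow(P, 2), Pow(m, 2)), Mul(-28, P, m)), -1) = Pow(Add(-21, Mul(-28, P, m), Mul(7, Pow(P, 2), Pow(m, 2))), -1))
Pow(Add(Function('N')(255), Function('S')(158, 73)), -1) = Pow(Add(255, Mul(Rational(1, 7), Pow(Add(-3, Mul(Pow(73, 2), Pow(158, 2)), Mul(-4, 73, 158)), -1))), -1) = Pow(Add(255, Mul(Rational(1, 7), Pow(Add(-3, Mul(5329, 24964), -46136), -1))), -1) = Pow(Add(255, Mul(Rational(1, 7), Pow(Add(-3, 133033156, -46136), -1))), -1) = Pow(Add(255, Mul(Rational(1, 7), Pow(132987017, -1))), -1) = Pow(Add(255, Mul(Rational(1, 7), Rational(1, 132987017))), -1) = Pow(Add(255, Rational(1, 930909119)), -1) = Pow(Rational(237381825346, 930909119), -1) = Rational(930909119, 237381825346)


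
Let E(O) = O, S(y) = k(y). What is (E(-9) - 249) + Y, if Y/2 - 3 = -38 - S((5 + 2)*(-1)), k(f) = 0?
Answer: -328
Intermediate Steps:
S(y) = 0
Y = -70 (Y = 6 + 2*(-38 - 1*0) = 6 + 2*(-38 + 0) = 6 + 2*(-38) = 6 - 76 = -70)
(E(-9) - 249) + Y = (-9 - 249) - 70 = -258 - 70 = -328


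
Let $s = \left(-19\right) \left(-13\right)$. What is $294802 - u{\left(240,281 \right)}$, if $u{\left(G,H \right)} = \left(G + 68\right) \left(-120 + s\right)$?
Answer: $255686$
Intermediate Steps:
$s = 247$
$u{\left(G,H \right)} = 8636 + 127 G$ ($u{\left(G,H \right)} = \left(G + 68\right) \left(-120 + 247\right) = \left(68 + G\right) 127 = 8636 + 127 G$)
$294802 - u{\left(240,281 \right)} = 294802 - \left(8636 + 127 \cdot 240\right) = 294802 - \left(8636 + 30480\right) = 294802 - 39116 = 255686$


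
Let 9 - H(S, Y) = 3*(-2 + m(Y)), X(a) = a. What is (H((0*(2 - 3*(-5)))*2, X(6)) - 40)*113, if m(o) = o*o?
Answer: -15029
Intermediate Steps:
m(o) = o**2
H(S, Y) = 15 - 3*Y**2 (H(S, Y) = 9 - 3*(-2 + Y**2) = 9 - (-6 + 3*Y**2) = 9 + (6 - 3*Y**2) = 15 - 3*Y**2)
(H((0*(2 - 3*(-5)))*2, X(6)) - 40)*113 = ((15 - 3*6**2) - 40)*113 = ((15 - 3*36) - 40)*113 = ((15 - 108) - 40)*113 = (-93 - 40)*113 = -133*113 = -15029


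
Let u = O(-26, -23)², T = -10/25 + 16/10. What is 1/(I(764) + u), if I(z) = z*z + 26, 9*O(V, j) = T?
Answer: 225/131337454 ≈ 1.7131e-6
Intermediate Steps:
T = 6/5 (T = -10*1/25 + 16*(⅒) = -⅖ + 8/5 = 6/5 ≈ 1.2000)
O(V, j) = 2/15 (O(V, j) = (⅑)*(6/5) = 2/15)
I(z) = 26 + z² (I(z) = z² + 26 = 26 + z²)
u = 4/225 (u = (2/15)² = 4/225 ≈ 0.017778)
1/(I(764) + u) = 1/((26 + 764²) + 4/225) = 1/((26 + 583696) + 4/225) = 1/(583722 + 4/225) = 1/(131337454/225) = 225/131337454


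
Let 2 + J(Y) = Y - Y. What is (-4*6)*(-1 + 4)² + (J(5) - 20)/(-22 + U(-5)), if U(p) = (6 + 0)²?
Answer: -1523/7 ≈ -217.57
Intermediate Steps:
U(p) = 36 (U(p) = 6² = 36)
J(Y) = -2 (J(Y) = -2 + (Y - Y) = -2 + 0 = -2)
(-4*6)*(-1 + 4)² + (J(5) - 20)/(-22 + U(-5)) = (-4*6)*(-1 + 4)² + (-2 - 20)/(-22 + 36) = -24*3² - 22/14 = -24*9 - 22*1/14 = -216 - 11/7 = -1523/7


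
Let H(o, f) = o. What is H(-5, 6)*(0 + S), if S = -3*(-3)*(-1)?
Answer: 45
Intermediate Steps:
S = -9 (S = 9*(-1) = -9)
H(-5, 6)*(0 + S) = -5*(0 - 9) = -5*(-9) = 45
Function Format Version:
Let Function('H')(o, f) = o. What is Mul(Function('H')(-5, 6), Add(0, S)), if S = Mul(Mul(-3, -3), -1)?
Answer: 45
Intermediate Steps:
S = -9 (S = Mul(9, -1) = -9)
Mul(Function('H')(-5, 6), Add(0, S)) = Mul(-5, Add(0, -9)) = Mul(-5, -9) = 45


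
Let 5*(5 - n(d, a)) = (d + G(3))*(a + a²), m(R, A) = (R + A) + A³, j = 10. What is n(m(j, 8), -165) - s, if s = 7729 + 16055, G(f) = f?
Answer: -2908375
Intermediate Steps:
m(R, A) = A + R + A³ (m(R, A) = (A + R) + A³ = A + R + A³)
n(d, a) = 5 - (3 + d)*(a + a²)/5 (n(d, a) = 5 - (d + 3)*(a + a²)/5 = 5 - (3 + d)*(a + a²)/5)
s = 23784
n(m(j, 8), -165) - s = (5 - ⅗*(-165) - ⅗*(-165)² - ⅕*(-165)*(8 + 10 + 8³) - ⅕*(8 + 10 + 8³)*(-165)²) - 1*23784 = (5 + 99 - ⅗*27225 - ⅕*(-165)*(8 + 10 + 512) - ⅕*(8 + 10 + 512)*27225) - 23784 = (5 + 99 - 16335 - ⅕*(-165)*530 - ⅕*530*27225) - 23784 = (5 + 99 - 16335 + 17490 - 2885850) - 23784 = -2884591 - 23784 = -2908375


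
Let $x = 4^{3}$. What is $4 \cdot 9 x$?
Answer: $2304$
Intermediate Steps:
$x = 64$
$4 \cdot 9 x = 4 \cdot 9 \cdot 64 = 36 \cdot 64 = 2304$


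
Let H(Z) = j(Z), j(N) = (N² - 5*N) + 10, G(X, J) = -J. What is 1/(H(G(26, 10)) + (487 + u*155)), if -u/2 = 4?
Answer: -1/593 ≈ -0.0016863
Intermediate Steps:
j(N) = 10 + N² - 5*N
u = -8 (u = -2*4 = -8)
H(Z) = 10 + Z² - 5*Z
1/(H(G(26, 10)) + (487 + u*155)) = 1/((10 + (-1*10)² - (-5)*10) + (487 - 8*155)) = 1/((10 + (-10)² - 5*(-10)) + (487 - 1240)) = 1/((10 + 100 + 50) - 753) = 1/(160 - 753) = 1/(-593) = -1/593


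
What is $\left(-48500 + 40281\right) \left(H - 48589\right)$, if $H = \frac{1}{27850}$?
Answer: $\frac{11121980791131}{27850} \approx 3.9935 \cdot 10^{8}$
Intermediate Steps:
$H = \frac{1}{27850} \approx 3.5907 \cdot 10^{-5}$
$\left(-48500 + 40281\right) \left(H - 48589\right) = \left(-48500 + 40281\right) \left(\frac{1}{27850} - 48589\right) = \left(-8219\right) \left(- \frac{1353203649}{27850}\right) = \frac{11121980791131}{27850}$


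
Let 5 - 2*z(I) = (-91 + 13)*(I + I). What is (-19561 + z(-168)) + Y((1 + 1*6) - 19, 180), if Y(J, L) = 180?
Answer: -64965/2 ≈ -32483.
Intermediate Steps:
z(I) = 5/2 + 78*I (z(I) = 5/2 - (-91 + 13)*(I + I)/2 = 5/2 - (-39)*2*I = 5/2 - (-78)*I = 5/2 + 78*I)
(-19561 + z(-168)) + Y((1 + 1*6) - 19, 180) = (-19561 + (5/2 + 78*(-168))) + 180 = (-19561 + (5/2 - 13104)) + 180 = (-19561 - 26203/2) + 180 = -65325/2 + 180 = -64965/2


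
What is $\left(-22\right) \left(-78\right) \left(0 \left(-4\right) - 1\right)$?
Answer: $-1716$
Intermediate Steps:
$\left(-22\right) \left(-78\right) \left(0 \left(-4\right) - 1\right) = 1716 \left(0 - 1\right) = 1716 \left(-1\right) = -1716$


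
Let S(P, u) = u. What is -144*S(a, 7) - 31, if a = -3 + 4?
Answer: -1039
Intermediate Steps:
a = 1
-144*S(a, 7) - 31 = -144*7 - 31 = -1008 - 31 = -1039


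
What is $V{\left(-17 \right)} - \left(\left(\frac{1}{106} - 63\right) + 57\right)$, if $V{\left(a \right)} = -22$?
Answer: $- \frac{1697}{106} \approx -16.009$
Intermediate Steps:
$V{\left(-17 \right)} - \left(\left(\frac{1}{106} - 63\right) + 57\right) = -22 - \left(\left(\frac{1}{106} - 63\right) + 57\right) = -22 - \left(- \frac{6677}{106} + 57\right) = -22 - - \frac{635}{106} = -22 + \frac{635}{106} = - \frac{1697}{106}$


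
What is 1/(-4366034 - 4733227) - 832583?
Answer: -7575890021164/9099261 ≈ -8.3258e+5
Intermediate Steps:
1/(-4366034 - 4733227) - 832583 = 1/(-9099261) - 832583 = -1/9099261 - 832583 = -7575890021164/9099261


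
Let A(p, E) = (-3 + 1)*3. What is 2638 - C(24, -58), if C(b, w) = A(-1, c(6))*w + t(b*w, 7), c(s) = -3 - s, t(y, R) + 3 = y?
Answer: 3685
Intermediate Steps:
t(y, R) = -3 + y
A(p, E) = -6 (A(p, E) = -2*3 = -6)
C(b, w) = -3 - 6*w + b*w (C(b, w) = -6*w + (-3 + b*w) = -3 - 6*w + b*w)
2638 - C(24, -58) = 2638 - (-3 - 6*(-58) + 24*(-58)) = 2638 - (-3 + 348 - 1392) = 2638 - 1*(-1047) = 2638 + 1047 = 3685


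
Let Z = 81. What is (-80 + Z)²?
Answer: 1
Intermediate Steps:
(-80 + Z)² = (-80 + 81)² = 1² = 1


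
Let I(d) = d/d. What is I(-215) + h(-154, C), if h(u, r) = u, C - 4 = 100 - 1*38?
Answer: -153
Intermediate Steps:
C = 66 (C = 4 + (100 - 1*38) = 4 + (100 - 38) = 4 + 62 = 66)
I(d) = 1
I(-215) + h(-154, C) = 1 - 154 = -153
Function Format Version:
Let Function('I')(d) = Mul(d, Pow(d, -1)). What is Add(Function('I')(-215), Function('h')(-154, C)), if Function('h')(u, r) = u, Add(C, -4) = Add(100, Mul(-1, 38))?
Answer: -153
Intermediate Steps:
C = 66 (C = Add(4, Add(100, Mul(-1, 38))) = Add(4, Add(100, -38)) = Add(4, 62) = 66)
Function('I')(d) = 1
Add(Function('I')(-215), Function('h')(-154, C)) = Add(1, -154) = -153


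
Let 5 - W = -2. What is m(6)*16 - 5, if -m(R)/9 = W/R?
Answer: -173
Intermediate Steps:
W = 7 (W = 5 - 1*(-2) = 5 + 2 = 7)
m(R) = -63/R
m(6)*16 - 5 = -63/6*16 - 5 = -63*1/6*16 - 5 = -21/2*16 - 5 = -168 - 5 = -173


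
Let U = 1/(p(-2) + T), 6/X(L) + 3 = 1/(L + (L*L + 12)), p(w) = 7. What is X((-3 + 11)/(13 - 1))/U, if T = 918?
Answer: -43660/23 ≈ -1898.3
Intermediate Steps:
X(L) = 6/(-3 + 1/(12 + L + L**2)) (X(L) = 6/(-3 + 1/(L + (L*L + 12))) = 6/(-3 + 1/(L + (L**2 + 12))) = 6/(-3 + 1/(L + (12 + L**2))) = 6/(-3 + 1/(12 + L + L**2)))
U = 1/925 (U = 1/(7 + 918) = 1/925 ≈ 0.0010811)
X((-3 + 11)/(13 - 1))/U = (6*(-12 - (-3 + 11)/(13 - 1) - ((-3 + 11)/(13 - 1))**2)/(35 + 3*((-3 + 11)/(13 - 1)) + 3*((-3 + 11)/(13 - 1))**2))/(1/925) = (6*(-12 - 8/12 - (8/12)**2)/(35 + 3*(8/12) + 3*(8/12)**2))*925 = (6*(-12 - 8/12 - (8*(1/12))**2)/(35 + 3*(8*(1/12)) + 3*(8*(1/12))**2))*925 = (6*(-12 - 1*2/3 - (2/3)**2)/(35 + 3*(2/3) + 3*(2/3)**2))*925 = (6*(-12 - 2/3 - 1*4/9)/(35 + 2 + 3*(4/9)))*925 = (6*(-12 - 2/3 - 4/9)/(35 + 2 + 4/3))*925 = (6*(-118/9)/(115/3))*925 = (6*(3/115)*(-118/9))*925 = -236/115*925 = -43660/23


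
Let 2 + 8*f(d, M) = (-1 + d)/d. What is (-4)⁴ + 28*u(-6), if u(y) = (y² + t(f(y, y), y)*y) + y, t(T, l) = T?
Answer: 2227/2 ≈ 1113.5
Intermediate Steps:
f(d, M) = -¼ + (-1 + d)/(8*d) (f(d, M) = -¼ + ((-1 + d)/d)/8 = -¼ + (-1 + d)/(8*d))
u(y) = -⅛ + y² + 7*y/8 (u(y) = (y² + ((-1 - y)/(8*y))*y) + y = (y² + (-⅛ - y/8)) + y = (-⅛ + y² - y/8) + y = -⅛ + y² + 7*y/8)
(-4)⁴ + 28*u(-6) = (-4)⁴ + 28*(-⅛ - ⅛*(-6) - 6*(1 - 6)) = 256 + 28*(-⅛ + ¾ - 6*(-5)) = 256 + 28*(-⅛ + ¾ + 30) = 256 + 28*(245/8) = 256 + 1715/2 = 2227/2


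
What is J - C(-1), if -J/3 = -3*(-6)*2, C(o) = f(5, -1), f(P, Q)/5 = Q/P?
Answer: -107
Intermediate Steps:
f(P, Q) = 5*Q/P (f(P, Q) = 5*(Q/P) = 5*Q/P)
C(o) = -1 (C(o) = 5*(-1)/5 = 5*(-1)*(⅕) = -1)
J = -108 (J = -3*(-3*(-6))*2 = -54*2 = -3*36 = -108)
J - C(-1) = -108 - 1*(-1) = -108 + 1 = -107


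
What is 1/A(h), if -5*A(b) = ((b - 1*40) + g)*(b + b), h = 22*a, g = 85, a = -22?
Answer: -5/424952 ≈ -1.1766e-5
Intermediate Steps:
h = -484 (h = 22*(-22) = -484)
A(b) = -2*b*(45 + b)/5 (A(b) = -((b - 1*40) + 85)*(b + b)/5 = -((b - 40) + 85)*2*b/5 = -((-40 + b) + 85)*2*b/5 = -(45 + b)*2*b/5 = -2*b*(45 + b)/5)
1/A(h) = 1/(-2/5*(-484)*(45 - 484)) = 1/(-2/5*(-484)*(-439)) = 1/(-424952/5) = -5/424952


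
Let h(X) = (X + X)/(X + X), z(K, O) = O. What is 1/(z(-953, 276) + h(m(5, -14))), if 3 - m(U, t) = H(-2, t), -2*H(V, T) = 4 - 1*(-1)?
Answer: 1/277 ≈ 0.0036101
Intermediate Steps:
H(V, T) = -5/2 (H(V, T) = -(4 - 1*(-1))/2 = -(4 + 1)/2 = -½*5 = -5/2)
m(U, t) = 11/2 (m(U, t) = 3 - 1*(-5/2) = 3 + 5/2 = 11/2)
h(X) = 1 (h(X) = (2*X)/((2*X)) = (2*X)*(1/(2*X)) = 1)
1/(z(-953, 276) + h(m(5, -14))) = 1/(276 + 1) = 1/277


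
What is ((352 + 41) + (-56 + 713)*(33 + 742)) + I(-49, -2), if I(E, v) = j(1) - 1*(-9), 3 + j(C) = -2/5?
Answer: 2547868/5 ≈ 5.0957e+5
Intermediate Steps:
j(C) = -17/5 (j(C) = -3 - 2/5 = -3 - 2*⅕ = -3 - ⅖ = -17/5)
I(E, v) = 28/5 (I(E, v) = -17/5 - 1*(-9) = -17/5 + 9 = 28/5)
((352 + 41) + (-56 + 713)*(33 + 742)) + I(-49, -2) = ((352 + 41) + (-56 + 713)*(33 + 742)) + 28/5 = (393 + 657*775) + 28/5 = (393 + 509175) + 28/5 = 509568 + 28/5 = 2547868/5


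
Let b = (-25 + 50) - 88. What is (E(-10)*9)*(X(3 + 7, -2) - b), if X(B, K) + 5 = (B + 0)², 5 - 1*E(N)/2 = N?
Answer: 42660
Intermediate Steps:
E(N) = 10 - 2*N
X(B, K) = -5 + B² (X(B, K) = -5 + (B + 0)² = -5 + B²)
b = -63 (b = 25 - 88 = -63)
(E(-10)*9)*(X(3 + 7, -2) - b) = ((10 - 2*(-10))*9)*((-5 + (3 + 7)²) - 1*(-63)) = ((10 + 20)*9)*((-5 + 10²) + 63) = (30*9)*((-5 + 100) + 63) = 270*(95 + 63) = 270*158 = 42660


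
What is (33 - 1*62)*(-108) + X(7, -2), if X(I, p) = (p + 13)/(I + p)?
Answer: 15671/5 ≈ 3134.2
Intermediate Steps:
X(I, p) = (13 + p)/(I + p)
(33 - 1*62)*(-108) + X(7, -2) = (33 - 1*62)*(-108) + (13 - 2)/(7 - 2) = (33 - 62)*(-108) + 11/5 = -29*(-108) + (⅕)*11 = 3132 + 11/5 = 15671/5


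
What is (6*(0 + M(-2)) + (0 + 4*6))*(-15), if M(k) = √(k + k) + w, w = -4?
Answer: -180*I ≈ -180.0*I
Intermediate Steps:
M(k) = -4 + √2*√k (M(k) = √(k + k) - 4 = √(2*k) - 4 = √2*√k - 4 = -4 + √2*√k)
(6*(0 + M(-2)) + (0 + 4*6))*(-15) = (6*(0 + (-4 + √2*√(-2))) + (0 + 4*6))*(-15) = (6*(0 + (-4 + √2*(I*√2))) + (0 + 24))*(-15) = (6*(0 + (-4 + 2*I)) + 24)*(-15) = (6*(-4 + 2*I) + 24)*(-15) = ((-24 + 12*I) + 24)*(-15) = (12*I)*(-15) = -180*I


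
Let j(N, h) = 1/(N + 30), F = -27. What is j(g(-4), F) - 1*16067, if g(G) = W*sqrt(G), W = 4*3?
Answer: -3952477/246 - 2*I/123 ≈ -16067.0 - 0.01626*I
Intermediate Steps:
W = 12
g(G) = 12*sqrt(G)
j(N, h) = 1/(30 + N)
j(g(-4), F) - 1*16067 = 1/(30 + 12*sqrt(-4)) - 1*16067 = 1/(30 + 12*(2*I)) - 16067 = 1/(30 + 24*I) - 16067 = (30 - 24*I)/1476 - 16067 = -16067 + (30 - 24*I)/1476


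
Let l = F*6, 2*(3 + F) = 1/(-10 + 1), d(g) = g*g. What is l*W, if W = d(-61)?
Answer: -204655/3 ≈ -68218.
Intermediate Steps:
d(g) = g**2
F = -55/18 (F = -3 + 1/(2*(-10 + 1)) = -3 + (1/2)/(-9) = -3 + (1/2)*(-1/9) = -3 - 1/18 = -55/18 ≈ -3.0556)
W = 3721 (W = (-61)**2 = 3721)
l = -55/3 (l = -55/18*6 = -55/3 ≈ -18.333)
l*W = -55/3*3721 = -204655/3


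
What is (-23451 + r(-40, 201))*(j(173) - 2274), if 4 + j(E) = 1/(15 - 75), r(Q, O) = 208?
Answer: 3176876483/60 ≈ 5.2948e+7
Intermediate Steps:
j(E) = -241/60 (j(E) = -4 + 1/(15 - 75) = -4 + 1/(-60) = -4 - 1/60 = -241/60)
(-23451 + r(-40, 201))*(j(173) - 2274) = (-23451 + 208)*(-241/60 - 2274) = -23243*(-136681/60) = 3176876483/60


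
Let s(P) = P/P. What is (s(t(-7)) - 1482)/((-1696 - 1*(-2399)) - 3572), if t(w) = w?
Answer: 1481/2869 ≈ 0.51621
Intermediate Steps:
s(P) = 1
(s(t(-7)) - 1482)/((-1696 - 1*(-2399)) - 3572) = (1 - 1482)/((-1696 - 1*(-2399)) - 3572) = -1481/((-1696 + 2399) - 3572) = -1481/(703 - 3572) = -1481/(-2869) = -1481*(-1/2869) = 1481/2869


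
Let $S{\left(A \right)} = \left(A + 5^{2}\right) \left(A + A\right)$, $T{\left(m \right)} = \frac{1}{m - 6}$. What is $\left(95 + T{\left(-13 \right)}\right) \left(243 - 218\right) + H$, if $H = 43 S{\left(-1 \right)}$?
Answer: $\frac{5884}{19} \approx 309.68$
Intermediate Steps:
$T{\left(m \right)} = \frac{1}{-6 + m}$
$S{\left(A \right)} = 2 A \left(25 + A\right)$ ($S{\left(A \right)} = \left(A + 25\right) 2 A = \left(25 + A\right) 2 A = 2 A \left(25 + A\right)$)
$H = -2064$ ($H = 43 \cdot 2 \left(-1\right) \left(25 - 1\right) = 43 \cdot 2 \left(-1\right) 24 = 43 \left(-48\right) = -2064$)
$\left(95 + T{\left(-13 \right)}\right) \left(243 - 218\right) + H = \left(95 + \frac{1}{-6 - 13}\right) \left(243 - 218\right) - 2064 = \left(95 + \frac{1}{-19}\right) 25 - 2064 = \left(95 - \frac{1}{19}\right) 25 - 2064 = \frac{1804}{19} \cdot 25 - 2064 = \frac{45100}{19} - 2064 = \frac{5884}{19}$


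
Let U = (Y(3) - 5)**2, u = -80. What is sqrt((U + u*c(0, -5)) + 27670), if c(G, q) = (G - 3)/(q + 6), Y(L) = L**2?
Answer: sqrt(27926) ≈ 167.11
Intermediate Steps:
c(G, q) = (-3 + G)/(6 + q)
U = 16 (U = (3**2 - 5)**2 = (9 - 5)**2 = 4**2 = 16)
sqrt((U + u*c(0, -5)) + 27670) = sqrt((16 - 80*(-3 + 0)/(6 - 5)) + 27670) = sqrt((16 - 80*(-3)/1) + 27670) = sqrt((16 - 80*(-3)) + 27670) = sqrt((16 + 240) + 27670) = sqrt(256 + 27670) = sqrt(27926)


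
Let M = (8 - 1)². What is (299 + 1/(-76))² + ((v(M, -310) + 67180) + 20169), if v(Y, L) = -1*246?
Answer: 1019441657/5776 ≈ 1.7650e+5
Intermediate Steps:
M = 49 (M = 7² = 49)
v(Y, L) = -246
(299 + 1/(-76))² + ((v(M, -310) + 67180) + 20169) = (299 + 1/(-76))² + ((-246 + 67180) + 20169) = (299 - 1/76)² + (66934 + 20169) = (22723/76)² + 87103 = 516334729/5776 + 87103 = 1019441657/5776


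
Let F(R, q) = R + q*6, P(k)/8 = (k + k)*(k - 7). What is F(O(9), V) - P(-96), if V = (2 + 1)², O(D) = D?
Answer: -158145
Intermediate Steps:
P(k) = 16*k*(-7 + k) (P(k) = 8*((k + k)*(k - 7)) = 8*((2*k)*(-7 + k)) = 8*(2*k*(-7 + k)) = 16*k*(-7 + k))
V = 9 (V = 3² = 9)
F(R, q) = R + 6*q
F(O(9), V) - P(-96) = (9 + 6*9) - 16*(-96)*(-7 - 96) = (9 + 54) - 16*(-96)*(-103) = 63 - 1*158208 = 63 - 158208 = -158145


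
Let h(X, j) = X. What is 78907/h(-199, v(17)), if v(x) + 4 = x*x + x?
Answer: -78907/199 ≈ -396.52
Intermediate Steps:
v(x) = -4 + x + x² (v(x) = -4 + (x*x + x) = -4 + (x² + x) = -4 + (x + x²) = -4 + x + x²)
78907/h(-199, v(17)) = 78907/(-199) = 78907*(-1/199) = -78907/199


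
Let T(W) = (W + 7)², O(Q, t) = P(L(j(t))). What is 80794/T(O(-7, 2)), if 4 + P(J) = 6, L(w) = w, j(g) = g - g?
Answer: 80794/81 ≈ 997.46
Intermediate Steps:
j(g) = 0
P(J) = 2 (P(J) = -4 + 6 = 2)
O(Q, t) = 2
T(W) = (7 + W)²
80794/T(O(-7, 2)) = 80794/((7 + 2)²) = 80794/(9²) = 80794/81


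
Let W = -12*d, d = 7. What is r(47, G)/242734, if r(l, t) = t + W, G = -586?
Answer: -335/121367 ≈ -0.0027602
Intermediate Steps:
W = -84 (W = -12*7 = -84)
r(l, t) = -84 + t (r(l, t) = t - 84 = -84 + t)
r(47, G)/242734 = (-84 - 586)/242734 = -670*1/242734 = -335/121367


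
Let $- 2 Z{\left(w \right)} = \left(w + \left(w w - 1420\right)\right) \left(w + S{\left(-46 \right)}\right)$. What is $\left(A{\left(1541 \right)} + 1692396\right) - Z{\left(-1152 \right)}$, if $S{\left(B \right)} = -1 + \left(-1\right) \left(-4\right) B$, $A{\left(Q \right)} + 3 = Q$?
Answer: $-883755708$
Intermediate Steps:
$A{\left(Q \right)} = -3 + Q$
$S{\left(B \right)} = -1 + 4 B$
$Z{\left(w \right)} = - \frac{\left(-185 + w\right) \left(-1420 + w + w^{2}\right)}{2}$ ($Z{\left(w \right)} = - \frac{\left(w + \left(w w - 1420\right)\right) \left(w + \left(-1 + 4 \left(-46\right)\right)\right)}{2} = - \frac{\left(w + \left(w^{2} - 1420\right)\right) \left(w - 185\right)}{2} = - \frac{\left(w + \left(-1420 + w^{2}\right)\right) \left(w - 185\right)}{2} = - \frac{\left(-1420 + w + w^{2}\right) \left(-185 + w\right)}{2} = - \frac{\left(-185 + w\right) \left(-1420 + w + w^{2}\right)}{2}$)
$\left(A{\left(1541 \right)} + 1692396\right) - Z{\left(-1152 \right)} = \left(\left(-3 + 1541\right) + 1692396\right) - \left(-131350 + 92 \left(-1152\right)^{2} - \frac{\left(-1152\right)^{3}}{2} + \frac{1605}{2} \left(-1152\right)\right) = \left(1538 + 1692396\right) - \left(-131350 + 92 \cdot 1327104 - -764411904 - 924480\right) = 1693934 - \left(-131350 + 122093568 + 764411904 - 924480\right) = 1693934 - 885449642 = -883755708$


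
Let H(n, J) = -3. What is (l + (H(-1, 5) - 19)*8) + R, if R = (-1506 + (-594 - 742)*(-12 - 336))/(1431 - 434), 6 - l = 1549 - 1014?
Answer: -239463/997 ≈ -240.18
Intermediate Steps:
l = -529 (l = 6 - (1549 - 1014) = 6 - 1*535 = 6 - 535 = -529)
R = 463422/997 (R = (-1506 - 1336*(-348))/997 = (-1506 + 464928)*(1/997) = 463422*(1/997) = 463422/997 ≈ 464.82)
(l + (H(-1, 5) - 19)*8) + R = (-529 + (-3 - 19)*8) + 463422/997 = (-529 - 22*8) + 463422/997 = (-529 - 176) + 463422/997 = -705 + 463422/997 = -239463/997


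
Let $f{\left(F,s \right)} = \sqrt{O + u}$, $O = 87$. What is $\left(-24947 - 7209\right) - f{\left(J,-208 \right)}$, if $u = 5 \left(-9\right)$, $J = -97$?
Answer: $-32156 - \sqrt{42} \approx -32162.0$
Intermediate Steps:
$u = -45$
$f{\left(F,s \right)} = \sqrt{42}$ ($f{\left(F,s \right)} = \sqrt{87 - 45} = \sqrt{42}$)
$\left(-24947 - 7209\right) - f{\left(J,-208 \right)} = \left(-24947 - 7209\right) - \sqrt{42} = -32156 - \sqrt{42}$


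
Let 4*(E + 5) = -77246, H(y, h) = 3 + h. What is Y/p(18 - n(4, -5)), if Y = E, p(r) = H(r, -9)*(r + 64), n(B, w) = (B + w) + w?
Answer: 38633/1056 ≈ 36.584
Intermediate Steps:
E = -38633/2 (E = -5 + (1/4)*(-77246) = -5 - 38623/2 = -38633/2 ≈ -19317.)
n(B, w) = B + 2*w
p(r) = -384 - 6*r (p(r) = (3 - 9)*(r + 64) = -6*(64 + r) = -384 - 6*r)
Y = -38633/2 ≈ -19317.
Y/p(18 - n(4, -5)) = -38633/(2*(-384 - 6*(18 - (4 + 2*(-5))))) = -38633/(2*(-384 - 6*(18 - (4 - 10)))) = -38633/(2*(-384 - 6*(18 - 1*(-6)))) = -38633/(2*(-384 - 6*(18 + 6))) = -38633/(2*(-384 - 6*24)) = -38633/(2*(-384 - 144)) = -38633/2/(-528) = -38633/2*(-1/528) = 38633/1056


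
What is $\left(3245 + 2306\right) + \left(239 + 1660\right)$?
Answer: $7450$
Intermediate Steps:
$\left(3245 + 2306\right) + \left(239 + 1660\right) = 5551 + 1899 = 7450$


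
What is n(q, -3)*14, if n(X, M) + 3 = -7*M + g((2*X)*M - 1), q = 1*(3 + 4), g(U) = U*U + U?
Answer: 25536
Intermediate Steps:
g(U) = U + U² (g(U) = U² + U = U + U²)
q = 7 (q = 1*7 = 7)
n(X, M) = -3 - 7*M + 2*M*X*(-1 + 2*M*X) (n(X, M) = -3 + (-7*M + ((2*X)*M - 1)*(1 + ((2*X)*M - 1))) = -3 + (-7*M + (2*M*X - 1)*(1 + (2*M*X - 1))) = -3 + (-7*M + (-1 + 2*M*X)*(1 + (-1 + 2*M*X))) = -3 + (-7*M + (-1 + 2*M*X)*(2*M*X)) = -3 + (-7*M + 2*M*X*(-1 + 2*M*X)) = -3 - 7*M + 2*M*X*(-1 + 2*M*X))
n(q, -3)*14 = (-3 - 7*(-3) + 2*(-3)*7*(-1 + 2*(-3)*7))*14 = (-3 + 21 + 2*(-3)*7*(-1 - 42))*14 = (-3 + 21 + 2*(-3)*7*(-43))*14 = (-3 + 21 + 1806)*14 = 1824*14 = 25536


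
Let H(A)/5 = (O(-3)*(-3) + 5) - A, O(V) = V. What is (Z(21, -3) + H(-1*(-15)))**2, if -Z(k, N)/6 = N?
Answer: 169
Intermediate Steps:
Z(k, N) = -6*N
H(A) = 70 - 5*A (H(A) = 5*((-3*(-3) + 5) - A) = 5*((9 + 5) - A) = 5*(14 - A) = 70 - 5*A)
(Z(21, -3) + H(-1*(-15)))**2 = (-6*(-3) + (70 - (-5)*(-15)))**2 = (18 + (70 - 5*15))**2 = (18 + (70 - 75))**2 = (18 - 5)**2 = 13**2 = 169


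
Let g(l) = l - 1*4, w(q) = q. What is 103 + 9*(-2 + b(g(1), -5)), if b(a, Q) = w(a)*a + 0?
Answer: 166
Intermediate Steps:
g(l) = -4 + l (g(l) = l - 4 = -4 + l)
b(a, Q) = a² (b(a, Q) = a*a + 0 = a² + 0 = a²)
103 + 9*(-2 + b(g(1), -5)) = 103 + 9*(-2 + (-4 + 1)²) = 103 + 9*(-2 + (-3)²) = 103 + 9*(-2 + 9) = 103 + 9*7 = 103 + 63 = 166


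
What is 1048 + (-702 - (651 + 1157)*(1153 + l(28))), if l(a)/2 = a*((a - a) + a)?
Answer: -4919222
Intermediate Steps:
l(a) = 2*a**2 (l(a) = 2*(a*((a - a) + a)) = 2*(a*(0 + a)) = 2*(a*a) = 2*a**2)
1048 + (-702 - (651 + 1157)*(1153 + l(28))) = 1048 + (-702 - (651 + 1157)*(1153 + 2*28**2)) = 1048 + (-702 - 1808*(1153 + 2*784)) = 1048 + (-702 - 1808*(1153 + 1568)) = 1048 + (-702 - 1808*2721) = 1048 + (-702 - 1*4919568) = 1048 + (-702 - 4919568) = 1048 - 4920270 = -4919222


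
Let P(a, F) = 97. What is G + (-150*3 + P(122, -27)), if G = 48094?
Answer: 47741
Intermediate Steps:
G + (-150*3 + P(122, -27)) = 48094 + (-150*3 + 97) = 48094 + (-450 + 97) = 48094 - 353 = 47741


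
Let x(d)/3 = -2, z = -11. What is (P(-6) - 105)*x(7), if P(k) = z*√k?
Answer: 630 + 66*I*√6 ≈ 630.0 + 161.67*I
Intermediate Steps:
P(k) = -11*√k
x(d) = -6 (x(d) = 3*(-2) = -6)
(P(-6) - 105)*x(7) = (-11*I*√6 - 105)*(-6) = (-105 - 11*I*√6)*(-6) = 630 + 66*I*√6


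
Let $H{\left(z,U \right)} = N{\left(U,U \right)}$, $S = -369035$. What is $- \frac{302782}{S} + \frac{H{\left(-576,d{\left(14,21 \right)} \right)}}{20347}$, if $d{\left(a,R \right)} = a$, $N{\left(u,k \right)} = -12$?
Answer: $\frac{6156276934}{7508755145} \approx 0.81988$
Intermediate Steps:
$H{\left(z,U \right)} = -12$
$- \frac{302782}{S} + \frac{H{\left(-576,d{\left(14,21 \right)} \right)}}{20347} = - \frac{302782}{-369035} - \frac{12}{20347} = \left(-302782\right) \left(- \frac{1}{369035}\right) - \frac{12}{20347} = \frac{302782}{369035} - \frac{12}{20347} = \frac{6156276934}{7508755145}$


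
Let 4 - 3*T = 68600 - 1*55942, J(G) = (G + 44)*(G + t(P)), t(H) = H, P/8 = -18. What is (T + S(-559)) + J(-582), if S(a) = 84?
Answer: 386454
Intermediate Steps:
P = -144 (P = 8*(-18) = -144)
J(G) = (-144 + G)*(44 + G) (J(G) = (G + 44)*(G - 144) = (44 + G)*(-144 + G) = (-144 + G)*(44 + G))
T = -4218 (T = 4/3 - (68600 - 1*55942)/3 = 4/3 - (68600 - 55942)/3 = 4/3 - ⅓*12658 = 4/3 - 12658/3 = -4218)
(T + S(-559)) + J(-582) = (-4218 + 84) + (-6336 + (-582)² - 100*(-582)) = -4134 + (-6336 + 338724 + 58200) = -4134 + 390588 = 386454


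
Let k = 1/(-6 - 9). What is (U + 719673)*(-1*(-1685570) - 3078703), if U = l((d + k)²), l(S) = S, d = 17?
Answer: -225674925608153/225 ≈ -1.0030e+12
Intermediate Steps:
k = -1/15 (k = 1/(-15) = -1/15 ≈ -0.066667)
U = 64516/225 (U = (17 - 1/15)² = (254/15)² = 64516/225 ≈ 286.74)
(U + 719673)*(-1*(-1685570) - 3078703) = (64516/225 + 719673)*(-1*(-1685570) - 3078703) = 161990941*(1685570 - 3078703)/225 = (161990941/225)*(-1393133) = -225674925608153/225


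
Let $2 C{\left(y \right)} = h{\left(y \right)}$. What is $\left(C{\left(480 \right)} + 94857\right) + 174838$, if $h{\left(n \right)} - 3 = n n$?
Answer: $\frac{769793}{2} \approx 3.849 \cdot 10^{5}$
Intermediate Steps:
$h{\left(n \right)} = 3 + n^{2}$ ($h{\left(n \right)} = 3 + n n = 3 + n^{2}$)
$C{\left(y \right)} = \frac{3}{2} + \frac{y^{2}}{2}$ ($C{\left(y \right)} = \frac{3 + y^{2}}{2} = \frac{3}{2} + \frac{y^{2}}{2}$)
$\left(C{\left(480 \right)} + 94857\right) + 174838 = \left(\left(\frac{3}{2} + \frac{480^{2}}{2}\right) + 94857\right) + 174838 = \left(\left(\frac{3}{2} + \frac{1}{2} \cdot 230400\right) + 94857\right) + 174838 = \left(\left(\frac{3}{2} + 115200\right) + 94857\right) + 174838 = \left(\frac{230403}{2} + 94857\right) + 174838 = \frac{420117}{2} + 174838 = \frac{769793}{2}$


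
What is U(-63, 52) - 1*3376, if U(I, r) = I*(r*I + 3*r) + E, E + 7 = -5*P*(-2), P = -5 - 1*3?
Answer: 193097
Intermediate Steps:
P = -8 (P = -5 - 3 = -8)
E = -87 (E = -7 - 5*(-8)*(-2) = -7 + 40*(-2) = -7 - 80 = -87)
U(I, r) = -87 + I*(3*r + I*r) (U(I, r) = I*(r*I + 3*r) - 87 = I*(I*r + 3*r) - 87 = I*(3*r + I*r) - 87 = -87 + I*(3*r + I*r))
U(-63, 52) - 1*3376 = (-87 + 52*(-63)² + 3*(-63)*52) - 1*3376 = (-87 + 52*3969 - 9828) - 3376 = (-87 + 206388 - 9828) - 3376 = 196473 - 3376 = 193097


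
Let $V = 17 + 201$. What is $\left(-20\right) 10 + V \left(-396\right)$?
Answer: $-86528$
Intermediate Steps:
$V = 218$
$\left(-20\right) 10 + V \left(-396\right) = \left(-20\right) 10 + 218 \left(-396\right) = -200 - 86328 = -86528$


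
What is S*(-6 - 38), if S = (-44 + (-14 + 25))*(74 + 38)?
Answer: 162624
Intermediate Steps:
S = -3696 (S = (-44 + 11)*112 = -33*112 = -3696)
S*(-6 - 38) = -3696*(-6 - 38) = -3696*(-44) = 162624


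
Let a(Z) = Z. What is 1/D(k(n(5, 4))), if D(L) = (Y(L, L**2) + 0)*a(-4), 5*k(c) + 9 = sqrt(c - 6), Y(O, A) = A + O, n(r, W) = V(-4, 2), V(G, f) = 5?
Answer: -875/5576 - 325*I/5576 ≈ -0.15692 - 0.058286*I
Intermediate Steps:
n(r, W) = 5
k(c) = -9/5 + sqrt(-6 + c)/5 (k(c) = -9/5 + sqrt(c - 6)/5 = -9/5 + sqrt(-6 + c)/5)
D(L) = -4*L - 4*L**2 (D(L) = ((L**2 + L) + 0)*(-4) = ((L + L**2) + 0)*(-4) = (L + L**2)*(-4) = -4*L - 4*L**2)
1/D(k(n(5, 4))) = 1/(4*(-9/5 + sqrt(-6 + 5)/5)*(-1 - (-9/5 + sqrt(-6 + 5)/5))) = 1/(4*(-9/5 + sqrt(-1)/5)*(-1 - (-9/5 + sqrt(-1)/5))) = 1/(4*(-9/5 + I/5)*(-1 - (-9/5 + I/5))) = 1/(4*(-9/5 + I/5)*(-1 + (9/5 - I/5))) = 1/(4*(-9/5 + I/5)*(4/5 - I/5)) = 625*(-9/5 - I/5)*(4/5 + I/5)/5576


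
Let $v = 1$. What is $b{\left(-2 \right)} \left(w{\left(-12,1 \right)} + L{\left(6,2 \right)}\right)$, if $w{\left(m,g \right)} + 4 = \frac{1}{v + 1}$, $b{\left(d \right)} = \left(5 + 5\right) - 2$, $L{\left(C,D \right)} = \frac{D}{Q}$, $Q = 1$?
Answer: $-12$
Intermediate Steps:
$L{\left(C,D \right)} = D$ ($L{\left(C,D \right)} = \frac{D}{1} = D 1 = D$)
$b{\left(d \right)} = 8$ ($b{\left(d \right)} = 10 - 2 = 8$)
$w{\left(m,g \right)} = - \frac{7}{2}$ ($w{\left(m,g \right)} = -4 + \frac{1}{1 + 1} = -4 + \frac{1}{2} = - \frac{7}{2}$)
$b{\left(-2 \right)} \left(w{\left(-12,1 \right)} + L{\left(6,2 \right)}\right) = 8 \left(- \frac{7}{2} + 2\right) = 8 \left(- \frac{3}{2}\right) = -12$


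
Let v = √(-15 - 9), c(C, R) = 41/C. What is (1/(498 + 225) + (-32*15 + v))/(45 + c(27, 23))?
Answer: -3123351/302696 + 27*I*√6/628 ≈ -10.318 + 0.10531*I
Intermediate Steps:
v = 2*I*√6 (v = √(-24) = 2*I*√6 ≈ 4.899*I)
(1/(498 + 225) + (-32*15 + v))/(45 + c(27, 23)) = (1/(498 + 225) + (-32*15 + 2*I*√6))/(45 + 41/27) = (1/723 + (-480 + 2*I*√6))/(45 + 41*(1/27)) = (1/723 + (-480 + 2*I*√6))/(45 + 41/27) = (-347039/723 + 2*I*√6)/(1256/27) = (-347039/723 + 2*I*√6)*(27/1256) = -3123351/302696 + 27*I*√6/628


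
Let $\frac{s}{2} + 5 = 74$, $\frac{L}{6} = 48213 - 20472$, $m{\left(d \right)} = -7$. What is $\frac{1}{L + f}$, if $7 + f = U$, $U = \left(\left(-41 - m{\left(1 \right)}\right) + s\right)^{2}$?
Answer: $\frac{1}{177255} \approx 5.6416 \cdot 10^{-6}$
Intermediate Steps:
$L = 166446$ ($L = 6 \left(48213 - 20472\right) = 6 \cdot 27741 = 166446$)
$s = 138$ ($s = -10 + 2 \cdot 74 = -10 + 148 = 138$)
$U = 10816$ ($U = \left(\left(-41 - -7\right) + 138\right)^{2} = \left(\left(-41 + 7\right) + 138\right)^{2} = \left(-34 + 138\right)^{2} = 104^{2} = 10816$)
$f = 10809$ ($f = -7 + 10816 = 10809$)
$\frac{1}{L + f} = \frac{1}{166446 + 10809} = \frac{1}{177255}$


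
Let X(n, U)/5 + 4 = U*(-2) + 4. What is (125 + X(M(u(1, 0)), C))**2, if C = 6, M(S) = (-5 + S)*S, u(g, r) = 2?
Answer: 4225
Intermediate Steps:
M(S) = S*(-5 + S)
X(n, U) = -10*U (X(n, U) = -20 + 5*(U*(-2) + 4) = -20 + 5*(-2*U + 4) = -20 + 5*(4 - 2*U) = -20 + (20 - 10*U) = -10*U)
(125 + X(M(u(1, 0)), C))**2 = (125 - 10*6)**2 = (125 - 60)**2 = 65**2 = 4225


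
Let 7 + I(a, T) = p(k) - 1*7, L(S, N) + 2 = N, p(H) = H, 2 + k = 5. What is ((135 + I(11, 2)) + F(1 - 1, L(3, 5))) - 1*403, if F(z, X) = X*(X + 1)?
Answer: -267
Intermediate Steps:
k = 3 (k = -2 + 5 = 3)
L(S, N) = -2 + N
F(z, X) = X*(1 + X)
I(a, T) = -11 (I(a, T) = -7 + (3 - 1*7) = -7 + (3 - 7) = -7 - 4 = -11)
((135 + I(11, 2)) + F(1 - 1, L(3, 5))) - 1*403 = ((135 - 11) + (-2 + 5)*(1 + (-2 + 5))) - 1*403 = (124 + 3*(1 + 3)) - 403 = (124 + 3*4) - 403 = (124 + 12) - 403 = 136 - 403 = -267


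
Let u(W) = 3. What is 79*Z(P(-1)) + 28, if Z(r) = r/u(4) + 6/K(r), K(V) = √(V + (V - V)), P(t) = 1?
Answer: 1585/3 ≈ 528.33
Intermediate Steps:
K(V) = √V (K(V) = √(V + 0) = √V)
Z(r) = 6/√r + r/3 (Z(r) = r/3 + 6/(√r) = r*(⅓) + 6/√r = r/3 + 6/√r = 6/√r + r/3)
79*Z(P(-1)) + 28 = 79*(6/√1 + (⅓)*1) + 28 = 79*(6*1 + ⅓) + 28 = 79*(6 + ⅓) + 28 = 79*(19/3) + 28 = 1501/3 + 28 = 1585/3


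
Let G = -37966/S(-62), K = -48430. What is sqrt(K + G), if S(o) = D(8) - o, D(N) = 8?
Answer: I*sqrt(59991155)/35 ≈ 221.3*I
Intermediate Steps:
S(o) = 8 - o
G = -18983/35 (G = -37966/(8 - 1*(-62)) = -37966/(8 + 62) = -37966/70 = -37966*1/70 = -18983/35 ≈ -542.37)
sqrt(K + G) = sqrt(-48430 - 18983/35) = sqrt(-1714033/35) = I*sqrt(59991155)/35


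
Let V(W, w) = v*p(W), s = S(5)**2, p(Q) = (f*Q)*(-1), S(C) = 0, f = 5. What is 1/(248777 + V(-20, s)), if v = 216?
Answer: 1/270377 ≈ 3.6985e-6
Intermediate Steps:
p(Q) = -5*Q (p(Q) = (5*Q)*(-1) = -5*Q)
s = 0 (s = 0**2 = 0)
V(W, w) = -1080*W (V(W, w) = 216*(-5*W) = -1080*W)
1/(248777 + V(-20, s)) = 1/(248777 - 1080*(-20)) = 1/(248777 + 21600) = 1/270377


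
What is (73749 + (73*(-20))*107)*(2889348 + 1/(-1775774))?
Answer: -423144603023852321/1775774 ≈ -2.3829e+11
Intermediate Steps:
(73749 + (73*(-20))*107)*(2889348 + 1/(-1775774)) = (73749 - 1460*107)*(2889348 - 1/1775774) = (73749 - 156220)*(5130829055351/1775774) = -82471*5130829055351/1775774 = -423144603023852321/1775774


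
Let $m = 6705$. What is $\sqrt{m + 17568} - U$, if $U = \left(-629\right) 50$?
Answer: $31450 + 3 \sqrt{2697} \approx 31606.0$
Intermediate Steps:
$U = -31450$
$\sqrt{m + 17568} - U = \sqrt{6705 + 17568} - -31450 = \sqrt{24273} + 31450 = 3 \sqrt{2697} + 31450 = 31450 + 3 \sqrt{2697}$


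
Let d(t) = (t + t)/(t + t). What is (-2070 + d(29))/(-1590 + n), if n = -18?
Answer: 2069/1608 ≈ 1.2867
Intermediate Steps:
d(t) = 1 (d(t) = (2*t)/((2*t)) = (2*t)*(1/(2*t)) = 1)
(-2070 + d(29))/(-1590 + n) = (-2070 + 1)/(-1590 - 18) = -2069/(-1608) = -2069*(-1/1608) = 2069/1608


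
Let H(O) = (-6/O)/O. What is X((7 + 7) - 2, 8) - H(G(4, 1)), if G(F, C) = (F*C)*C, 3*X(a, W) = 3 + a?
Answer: 43/8 ≈ 5.3750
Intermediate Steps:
X(a, W) = 1 + a/3 (X(a, W) = (3 + a)/3 = 1 + a/3)
G(F, C) = F*C**2 (G(F, C) = (C*F)*C = F*C**2)
H(O) = -6/O**2
X((7 + 7) - 2, 8) - H(G(4, 1)) = (1 + ((7 + 7) - 2)/3) - (-6)/(4*1**2)**2 = (1 + (14 - 2)/3) - (-6)/(4*1)**2 = (1 + (1/3)*12) - (-6)/4**2 = (1 + 4) - (-6)/16 = 5 - 1*(-3/8) = 5 + 3/8 = 43/8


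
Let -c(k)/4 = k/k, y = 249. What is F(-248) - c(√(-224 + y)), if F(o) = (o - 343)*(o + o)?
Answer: 293140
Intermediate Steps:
F(o) = 2*o*(-343 + o) (F(o) = (-343 + o)*(2*o) = 2*o*(-343 + o))
c(k) = -4 (c(k) = -4*k/k = -4*1 = -4)
F(-248) - c(√(-224 + y)) = 2*(-248)*(-343 - 248) - 1*(-4) = 2*(-248)*(-591) + 4 = 293136 + 4 = 293140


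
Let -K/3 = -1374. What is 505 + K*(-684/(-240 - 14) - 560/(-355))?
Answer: 163275317/9017 ≈ 18108.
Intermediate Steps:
K = 4122 (K = -3*(-1374) = 4122)
505 + K*(-684/(-240 - 14) - 560/(-355)) = 505 + 4122*(-684/(-240 - 14) - 560/(-355)) = 505 + 4122*(-684/(-254) - 560*(-1/355)) = 505 + 4122*(-684*(-1/254) + 112/71) = 505 + 4122*(342/127 + 112/71) = 505 + 4122*(38506/9017) = 505 + 158721732/9017 = 163275317/9017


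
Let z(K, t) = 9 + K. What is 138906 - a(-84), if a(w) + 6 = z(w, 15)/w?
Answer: 3889511/28 ≈ 1.3891e+5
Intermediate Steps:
a(w) = -6 + (9 + w)/w
138906 - a(-84) = 138906 - (-5 + 9/(-84)) = 138906 - (-5 + 9*(-1/84)) = 138906 - (-5 - 3/28) = 138906 - 1*(-143/28) = 138906 + 143/28 = 3889511/28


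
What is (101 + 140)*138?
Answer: 33258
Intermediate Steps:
(101 + 140)*138 = 241*138 = 33258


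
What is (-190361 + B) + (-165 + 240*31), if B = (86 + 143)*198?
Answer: -137744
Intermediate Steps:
B = 45342 (B = 229*198 = 45342)
(-190361 + B) + (-165 + 240*31) = (-190361 + 45342) + (-165 + 240*31) = -145019 + (-165 + 7440) = -145019 + 7275 = -137744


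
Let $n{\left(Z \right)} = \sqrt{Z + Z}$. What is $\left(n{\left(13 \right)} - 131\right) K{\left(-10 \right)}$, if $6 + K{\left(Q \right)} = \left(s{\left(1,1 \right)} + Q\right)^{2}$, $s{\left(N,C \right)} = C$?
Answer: $-9825 + 75 \sqrt{26} \approx -9442.6$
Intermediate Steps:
$n{\left(Z \right)} = \sqrt{2} \sqrt{Z}$ ($n{\left(Z \right)} = \sqrt{2 Z} = \sqrt{2} \sqrt{Z}$)
$K{\left(Q \right)} = -6 + \left(1 + Q\right)^{2}$
$\left(n{\left(13 \right)} - 131\right) K{\left(-10 \right)} = \left(\sqrt{2} \sqrt{13} - 131\right) \left(-6 + \left(1 - 10\right)^{2}\right) = \left(\sqrt{26} - 131\right) \left(-6 + \left(-9\right)^{2}\right) = \left(-131 + \sqrt{26}\right) \left(-6 + 81\right) = \left(-131 + \sqrt{26}\right) 75 = -9825 + 75 \sqrt{26}$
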